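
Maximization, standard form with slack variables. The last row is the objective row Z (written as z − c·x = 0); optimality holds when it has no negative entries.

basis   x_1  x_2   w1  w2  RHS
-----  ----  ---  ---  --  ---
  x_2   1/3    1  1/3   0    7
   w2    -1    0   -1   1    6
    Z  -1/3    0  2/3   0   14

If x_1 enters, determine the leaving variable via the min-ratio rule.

Column x_1 entries and ratios — x_2: 7/(1/3) = 21; w2: -1 ≤ 0, skip.
Smallest ratio is 21 in the row of x_2, so x_2 leaves.

x_2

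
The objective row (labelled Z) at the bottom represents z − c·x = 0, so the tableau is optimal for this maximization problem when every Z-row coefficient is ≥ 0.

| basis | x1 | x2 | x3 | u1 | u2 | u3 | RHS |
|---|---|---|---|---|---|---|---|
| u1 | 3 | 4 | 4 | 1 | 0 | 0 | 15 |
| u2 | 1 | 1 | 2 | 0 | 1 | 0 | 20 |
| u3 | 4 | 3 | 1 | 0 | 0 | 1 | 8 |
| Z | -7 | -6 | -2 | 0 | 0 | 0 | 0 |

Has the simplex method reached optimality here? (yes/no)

The Z-row has a negative entry -7 in column x1, so it is not optimal.

no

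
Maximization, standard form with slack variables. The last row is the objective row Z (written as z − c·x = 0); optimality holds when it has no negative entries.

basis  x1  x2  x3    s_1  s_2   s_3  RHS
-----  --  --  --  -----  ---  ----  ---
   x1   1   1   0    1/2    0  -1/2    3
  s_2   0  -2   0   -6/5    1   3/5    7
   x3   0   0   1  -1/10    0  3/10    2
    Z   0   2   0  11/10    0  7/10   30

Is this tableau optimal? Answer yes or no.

Every Z-row coefficient is ≥ 0, so the tableau is optimal.

yes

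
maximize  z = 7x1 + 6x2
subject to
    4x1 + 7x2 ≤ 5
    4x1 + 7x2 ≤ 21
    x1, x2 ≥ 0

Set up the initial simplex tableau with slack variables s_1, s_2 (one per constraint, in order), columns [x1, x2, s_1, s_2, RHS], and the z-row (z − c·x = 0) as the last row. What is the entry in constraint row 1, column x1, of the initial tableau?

Constraint 1 has coefficient 4 on x1.

4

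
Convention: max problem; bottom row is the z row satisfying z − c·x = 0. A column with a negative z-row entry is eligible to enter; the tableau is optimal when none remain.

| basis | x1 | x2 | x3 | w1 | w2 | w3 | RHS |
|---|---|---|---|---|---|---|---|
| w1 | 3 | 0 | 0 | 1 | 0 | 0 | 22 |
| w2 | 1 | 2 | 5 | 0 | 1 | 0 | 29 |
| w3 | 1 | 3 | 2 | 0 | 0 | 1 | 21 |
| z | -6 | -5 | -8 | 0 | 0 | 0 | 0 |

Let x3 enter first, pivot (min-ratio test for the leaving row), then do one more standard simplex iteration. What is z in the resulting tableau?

236/3

Ratio test on column x3 — row 1: entry 0 ≤ 0; row 2: 29/5 = 29/5; row 3: 21/2 = 21/2. Minimum is 29/5 at row 2 (w2 leaves); pivot element 5.
Pivot on row 2; the z-row RHS becomes 0 − (-8)·(29/5) = 232/5.
Next entering variable (most negative z-row entry -22/5): x1.
Ratio test on column x1 — row 1: 22/3 = 22/3; row 2: (29/5)/(1/5) = 29; row 3: (47/5)/(3/5) = 47/3. Minimum is 22/3 at row 1 (w1 leaves); pivot element 3.
After the second pivot the z-row RHS is 232/5 − (-22/5)·(22/3) = 236/3.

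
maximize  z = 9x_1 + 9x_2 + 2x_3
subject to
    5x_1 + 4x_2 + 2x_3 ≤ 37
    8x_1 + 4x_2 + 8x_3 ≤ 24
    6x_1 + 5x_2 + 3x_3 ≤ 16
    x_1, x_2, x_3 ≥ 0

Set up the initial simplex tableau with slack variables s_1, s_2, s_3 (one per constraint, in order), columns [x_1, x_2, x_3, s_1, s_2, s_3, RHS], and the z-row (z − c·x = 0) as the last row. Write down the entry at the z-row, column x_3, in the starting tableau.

-2

The z-row carries the negated objective coefficients: the x_3 entry is -2.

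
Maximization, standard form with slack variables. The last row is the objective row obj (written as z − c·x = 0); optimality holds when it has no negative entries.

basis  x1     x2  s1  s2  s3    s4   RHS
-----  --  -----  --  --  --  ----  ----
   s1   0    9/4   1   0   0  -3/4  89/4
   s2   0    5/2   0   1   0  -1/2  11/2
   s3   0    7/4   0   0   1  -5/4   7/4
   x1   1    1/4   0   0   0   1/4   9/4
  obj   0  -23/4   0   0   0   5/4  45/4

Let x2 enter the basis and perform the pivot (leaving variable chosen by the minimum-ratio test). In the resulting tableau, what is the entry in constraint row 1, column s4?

Ratio test on column x2 — row 1: (89/4)/(9/4) = 89/9; row 2: (11/2)/(5/2) = 11/5; row 3: (7/4)/(7/4) = 1; row 4: (9/4)/(1/4) = 9. Minimum is 1 at row 3 (s3 leaves); pivot element 7/4.
Divide row 3 by 7/4; eliminate column x2 from the other rows.
Row 1 update in column s4: -3/4 − (9/4)·(-5/7) = 6/7.

6/7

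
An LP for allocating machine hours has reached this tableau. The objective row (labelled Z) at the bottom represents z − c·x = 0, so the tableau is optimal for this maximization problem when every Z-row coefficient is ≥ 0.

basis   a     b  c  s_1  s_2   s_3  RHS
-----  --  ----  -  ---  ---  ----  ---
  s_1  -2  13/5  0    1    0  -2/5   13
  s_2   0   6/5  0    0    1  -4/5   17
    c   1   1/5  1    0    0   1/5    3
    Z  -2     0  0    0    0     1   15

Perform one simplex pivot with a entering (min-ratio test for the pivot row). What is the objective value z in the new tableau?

21

Ratio test on column a — row 1: entry -2 ≤ 0; row 2: entry 0 ≤ 0; row 3: 3/1 = 3. Minimum is 3 at row 3 (c leaves); pivot element 1.
Pivot on row 3; the Z-row RHS becomes 15 − (-2)·3 = 21.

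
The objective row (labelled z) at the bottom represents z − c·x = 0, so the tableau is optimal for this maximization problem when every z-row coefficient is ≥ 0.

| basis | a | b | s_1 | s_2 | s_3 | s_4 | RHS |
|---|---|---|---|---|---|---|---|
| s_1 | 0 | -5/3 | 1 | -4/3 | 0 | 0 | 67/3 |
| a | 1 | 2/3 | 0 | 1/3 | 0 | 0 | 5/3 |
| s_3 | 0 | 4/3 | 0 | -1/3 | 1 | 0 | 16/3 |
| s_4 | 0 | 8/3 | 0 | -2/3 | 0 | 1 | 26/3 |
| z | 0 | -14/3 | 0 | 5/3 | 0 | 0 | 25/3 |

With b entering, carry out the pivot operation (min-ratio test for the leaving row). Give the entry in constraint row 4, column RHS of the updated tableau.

Ratio test on column b — row 1: entry -5/3 ≤ 0; row 2: (5/3)/(2/3) = 5/2; row 3: (16/3)/(4/3) = 4; row 4: (26/3)/(8/3) = 13/4. Minimum is 5/2 at row 2 (a leaves); pivot element 2/3.
Divide row 2 by 2/3; eliminate column b from the other rows.
Row 4 update in column RHS: 26/3 − (8/3)·(5/2) = 2.

2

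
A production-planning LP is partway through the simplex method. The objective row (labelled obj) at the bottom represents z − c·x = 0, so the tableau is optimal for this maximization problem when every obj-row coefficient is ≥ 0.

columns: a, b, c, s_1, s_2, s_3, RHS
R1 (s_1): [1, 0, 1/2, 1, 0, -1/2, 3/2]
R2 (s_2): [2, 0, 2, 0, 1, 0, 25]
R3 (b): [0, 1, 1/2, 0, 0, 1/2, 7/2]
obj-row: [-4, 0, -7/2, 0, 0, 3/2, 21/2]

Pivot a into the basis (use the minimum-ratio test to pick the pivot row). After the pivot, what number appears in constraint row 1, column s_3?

Ratio test on column a — row 1: (3/2)/1 = 3/2; row 2: 25/2 = 25/2; row 3: entry 0 ≤ 0. Minimum is 3/2 at row 1 (s_1 leaves); pivot element 1.
Divide row 1 by 1; eliminate column a from the other rows.
In the new row 1, the s_3 entry is the old entry divided by the pivot: (-1/2)/1 = -1/2.

-1/2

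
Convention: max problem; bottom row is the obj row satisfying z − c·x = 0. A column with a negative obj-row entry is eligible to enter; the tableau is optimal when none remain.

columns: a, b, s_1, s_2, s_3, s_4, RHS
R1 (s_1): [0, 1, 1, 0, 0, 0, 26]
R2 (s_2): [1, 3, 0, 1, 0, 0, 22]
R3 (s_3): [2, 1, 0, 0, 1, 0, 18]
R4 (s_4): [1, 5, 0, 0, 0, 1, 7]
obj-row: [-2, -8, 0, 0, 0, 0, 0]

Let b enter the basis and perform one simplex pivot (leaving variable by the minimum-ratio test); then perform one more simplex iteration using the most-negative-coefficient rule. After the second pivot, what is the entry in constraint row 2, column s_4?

-1

Ratio test on column b — row 1: 26/1 = 26; row 2: 22/3 = 22/3; row 3: 18/1 = 18; row 4: 7/5 = 7/5. Minimum is 7/5 at row 4 (s_4 leaves); pivot element 5.
Divide row 4 by 5; eliminate column b from the other rows.
Second iteration: most negative obj-row entry is -2/5 in column a, so a enters.
Ratio test on column a — row 1: entry -1/5 ≤ 0; row 2: (89/5)/(2/5) = 89/2; row 3: (83/5)/(9/5) = 83/9; row 4: (7/5)/(1/5) = 7. Minimum is 7 at row 4 (b leaves); pivot element 1/5.
Divide row 4 by 1/5; eliminate column a from the other rows.
After both pivots, the entry at constraint row 2, column s_4 is -1.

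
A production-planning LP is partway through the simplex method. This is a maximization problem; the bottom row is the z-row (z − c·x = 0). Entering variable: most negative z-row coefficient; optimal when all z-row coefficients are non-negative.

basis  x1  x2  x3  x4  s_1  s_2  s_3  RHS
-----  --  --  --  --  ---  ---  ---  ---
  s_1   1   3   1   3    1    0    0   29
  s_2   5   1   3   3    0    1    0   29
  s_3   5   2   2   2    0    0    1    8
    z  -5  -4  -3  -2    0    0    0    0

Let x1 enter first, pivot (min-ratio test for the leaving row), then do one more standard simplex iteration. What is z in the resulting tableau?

16

Ratio test on column x1 — row 1: 29/1 = 29; row 2: 29/5 = 29/5; row 3: 8/5 = 8/5. Minimum is 8/5 at row 3 (s_3 leaves); pivot element 5.
Pivot on row 3; the z-row RHS becomes 0 − (-5)·(8/5) = 8.
Next entering variable (most negative z-row entry -2): x2.
Ratio test on column x2 — row 1: (137/5)/(13/5) = 137/13; row 2: entry -1 ≤ 0; row 3: (8/5)/(2/5) = 4. Minimum is 4 at row 3 (x1 leaves); pivot element 2/5.
After the second pivot the z-row RHS is 8 − (-2)·4 = 16.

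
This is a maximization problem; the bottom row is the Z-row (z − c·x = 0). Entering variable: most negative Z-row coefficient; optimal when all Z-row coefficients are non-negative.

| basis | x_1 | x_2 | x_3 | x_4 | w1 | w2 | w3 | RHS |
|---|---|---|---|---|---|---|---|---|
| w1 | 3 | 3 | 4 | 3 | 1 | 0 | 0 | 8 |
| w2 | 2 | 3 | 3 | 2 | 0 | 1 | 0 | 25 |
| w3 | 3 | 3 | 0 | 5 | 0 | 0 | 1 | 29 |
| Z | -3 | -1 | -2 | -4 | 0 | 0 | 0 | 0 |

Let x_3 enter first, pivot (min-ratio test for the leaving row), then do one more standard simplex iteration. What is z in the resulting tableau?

32/3

Ratio test on column x_3 — row 1: 8/4 = 2; row 2: 25/3 = 25/3; row 3: entry 0 ≤ 0. Minimum is 2 at row 1 (w1 leaves); pivot element 4.
Pivot on row 1; the Z-row RHS becomes 0 − (-2)·2 = 4.
Next entering variable (most negative Z-row entry -5/2): x_4.
Ratio test on column x_4 — row 1: 2/(3/4) = 8/3; row 2: entry -1/4 ≤ 0; row 3: 29/5 = 29/5. Minimum is 8/3 at row 1 (x_3 leaves); pivot element 3/4.
After the second pivot the Z-row RHS is 4 − (-5/2)·(8/3) = 32/3.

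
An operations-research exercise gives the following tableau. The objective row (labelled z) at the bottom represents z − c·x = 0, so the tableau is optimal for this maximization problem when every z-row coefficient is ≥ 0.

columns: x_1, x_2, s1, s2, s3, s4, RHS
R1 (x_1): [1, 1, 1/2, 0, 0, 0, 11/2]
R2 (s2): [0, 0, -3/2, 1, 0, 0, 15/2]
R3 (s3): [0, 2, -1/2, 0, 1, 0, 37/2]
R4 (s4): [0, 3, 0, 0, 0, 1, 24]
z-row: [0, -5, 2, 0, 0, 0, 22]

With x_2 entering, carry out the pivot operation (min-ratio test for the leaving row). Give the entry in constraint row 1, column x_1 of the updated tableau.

Ratio test on column x_2 — row 1: (11/2)/1 = 11/2; row 2: entry 0 ≤ 0; row 3: (37/2)/2 = 37/4; row 4: 24/3 = 8. Minimum is 11/2 at row 1 (x_1 leaves); pivot element 1.
Divide row 1 by 1; eliminate column x_2 from the other rows.
In the new row 1, the x_1 entry is the old entry divided by the pivot: 1/1 = 1.

1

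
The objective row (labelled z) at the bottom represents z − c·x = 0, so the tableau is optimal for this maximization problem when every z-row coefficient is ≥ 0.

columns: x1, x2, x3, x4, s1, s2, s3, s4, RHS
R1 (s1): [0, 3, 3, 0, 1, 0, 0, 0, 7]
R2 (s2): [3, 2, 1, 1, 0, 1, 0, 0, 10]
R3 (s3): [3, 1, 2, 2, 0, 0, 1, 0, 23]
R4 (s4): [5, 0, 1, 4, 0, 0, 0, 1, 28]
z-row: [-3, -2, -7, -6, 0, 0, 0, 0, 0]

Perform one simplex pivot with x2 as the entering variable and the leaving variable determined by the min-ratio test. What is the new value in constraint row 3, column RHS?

62/3

Ratio test on column x2 — row 1: 7/3 = 7/3; row 2: 10/2 = 5; row 3: 23/1 = 23; row 4: entry 0 ≤ 0. Minimum is 7/3 at row 1 (s1 leaves); pivot element 3.
Divide row 1 by 3; eliminate column x2 from the other rows.
Row 3 update in column RHS: 23 − 1·(7/3) = 62/3.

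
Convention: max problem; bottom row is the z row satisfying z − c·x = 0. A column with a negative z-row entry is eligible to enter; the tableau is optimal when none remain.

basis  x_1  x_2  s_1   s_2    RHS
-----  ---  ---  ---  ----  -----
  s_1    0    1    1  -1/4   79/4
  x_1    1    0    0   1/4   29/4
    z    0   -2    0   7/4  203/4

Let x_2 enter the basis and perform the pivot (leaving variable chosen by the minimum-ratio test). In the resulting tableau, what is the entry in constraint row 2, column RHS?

29/4

Ratio test on column x_2 — row 1: (79/4)/1 = 79/4; row 2: entry 0 ≤ 0. Minimum is 79/4 at row 1 (s_1 leaves); pivot element 1.
Divide row 1 by 1; eliminate column x_2 from the other rows.
Row 2 update in column RHS: 29/4 − 0·(79/4) = 29/4.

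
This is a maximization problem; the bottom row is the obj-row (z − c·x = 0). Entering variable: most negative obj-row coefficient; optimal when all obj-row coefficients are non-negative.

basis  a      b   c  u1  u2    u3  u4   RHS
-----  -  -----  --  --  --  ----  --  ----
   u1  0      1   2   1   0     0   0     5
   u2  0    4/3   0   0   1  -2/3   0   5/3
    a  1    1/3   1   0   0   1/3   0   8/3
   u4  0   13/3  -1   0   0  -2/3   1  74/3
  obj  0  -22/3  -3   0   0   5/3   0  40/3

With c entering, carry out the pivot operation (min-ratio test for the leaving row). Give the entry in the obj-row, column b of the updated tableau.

Ratio test on column c — row 1: 5/2 = 5/2; row 2: entry 0 ≤ 0; row 3: (8/3)/1 = 8/3; row 4: entry -1 ≤ 0. Minimum is 5/2 at row 1 (u1 leaves); pivot element 2.
Divide row 1 by 2; eliminate column c from the other rows.
obj-row update in column b: -22/3 − (-3)·(1/2) = -35/6.

-35/6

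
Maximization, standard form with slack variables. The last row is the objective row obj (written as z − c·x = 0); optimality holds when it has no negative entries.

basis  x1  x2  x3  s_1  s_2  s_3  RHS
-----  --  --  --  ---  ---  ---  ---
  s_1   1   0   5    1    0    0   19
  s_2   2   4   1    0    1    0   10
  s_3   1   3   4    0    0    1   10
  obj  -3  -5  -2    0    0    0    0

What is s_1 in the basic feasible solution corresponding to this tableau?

s_1 is basic (row 1); its value is the RHS of that row, 19.

19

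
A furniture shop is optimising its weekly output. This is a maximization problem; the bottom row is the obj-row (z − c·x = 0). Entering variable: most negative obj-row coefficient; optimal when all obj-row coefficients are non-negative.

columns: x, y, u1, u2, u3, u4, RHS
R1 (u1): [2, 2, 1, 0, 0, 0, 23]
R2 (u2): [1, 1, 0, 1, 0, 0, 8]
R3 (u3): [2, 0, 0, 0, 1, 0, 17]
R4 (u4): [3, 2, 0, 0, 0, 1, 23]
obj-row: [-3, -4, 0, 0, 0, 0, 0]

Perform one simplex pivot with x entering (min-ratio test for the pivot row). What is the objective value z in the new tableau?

23

Ratio test on column x — row 1: 23/2 = 23/2; row 2: 8/1 = 8; row 3: 17/2 = 17/2; row 4: 23/3 = 23/3. Minimum is 23/3 at row 4 (u4 leaves); pivot element 3.
Pivot on row 4; the obj-row RHS becomes 0 − (-3)·(23/3) = 23.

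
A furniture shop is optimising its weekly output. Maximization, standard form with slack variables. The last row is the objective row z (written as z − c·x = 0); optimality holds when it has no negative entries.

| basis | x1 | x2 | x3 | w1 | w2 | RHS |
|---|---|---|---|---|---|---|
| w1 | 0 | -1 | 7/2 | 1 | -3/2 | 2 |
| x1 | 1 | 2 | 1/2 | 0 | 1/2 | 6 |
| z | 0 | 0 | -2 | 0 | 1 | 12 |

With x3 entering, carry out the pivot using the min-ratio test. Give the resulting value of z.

Ratio test on column x3 — row 1: 2/(7/2) = 4/7; row 2: 6/(1/2) = 12. Minimum is 4/7 at row 1 (w1 leaves); pivot element 7/2.
Pivot on row 1; the z-row RHS becomes 12 − (-2)·(4/7) = 92/7.

92/7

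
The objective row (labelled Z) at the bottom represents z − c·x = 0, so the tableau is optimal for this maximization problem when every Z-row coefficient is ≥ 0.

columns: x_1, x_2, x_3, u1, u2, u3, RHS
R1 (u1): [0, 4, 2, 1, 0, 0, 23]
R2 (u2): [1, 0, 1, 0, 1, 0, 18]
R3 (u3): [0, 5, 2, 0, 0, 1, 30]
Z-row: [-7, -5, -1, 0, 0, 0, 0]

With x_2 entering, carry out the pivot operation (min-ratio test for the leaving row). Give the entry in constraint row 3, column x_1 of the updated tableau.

Ratio test on column x_2 — row 1: 23/4 = 23/4; row 2: entry 0 ≤ 0; row 3: 30/5 = 6. Minimum is 23/4 at row 1 (u1 leaves); pivot element 4.
Divide row 1 by 4; eliminate column x_2 from the other rows.
Row 3 update in column x_1: 0 − 5·0 = 0.

0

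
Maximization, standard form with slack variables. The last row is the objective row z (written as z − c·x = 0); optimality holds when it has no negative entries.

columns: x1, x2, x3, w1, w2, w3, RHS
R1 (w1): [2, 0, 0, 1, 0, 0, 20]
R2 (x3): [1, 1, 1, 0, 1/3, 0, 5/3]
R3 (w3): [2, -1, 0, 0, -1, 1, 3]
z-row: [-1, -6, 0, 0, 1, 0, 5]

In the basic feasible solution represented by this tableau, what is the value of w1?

20

w1 is basic (row 1); its value is the RHS of that row, 20.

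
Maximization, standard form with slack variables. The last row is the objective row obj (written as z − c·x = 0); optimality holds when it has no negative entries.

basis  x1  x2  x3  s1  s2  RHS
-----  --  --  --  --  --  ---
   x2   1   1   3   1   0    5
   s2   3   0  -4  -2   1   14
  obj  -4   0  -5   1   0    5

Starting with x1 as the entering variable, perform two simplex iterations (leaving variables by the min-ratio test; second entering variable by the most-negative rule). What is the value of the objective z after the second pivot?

Ratio test on column x1 — row 1: 5/1 = 5; row 2: 14/3 = 14/3. Minimum is 14/3 at row 2 (s2 leaves); pivot element 3.
Pivot on row 2; the obj-row RHS becomes 5 − (-4)·(14/3) = 71/3.
Next entering variable (most negative obj-row entry -31/3): x3.
Ratio test on column x3 — row 1: (1/3)/(13/3) = 1/13; row 2: entry -4/3 ≤ 0. Minimum is 1/13 at row 1 (x2 leaves); pivot element 13/3.
After the second pivot the obj-row RHS is 71/3 − (-31/3)·(1/13) = 318/13.

318/13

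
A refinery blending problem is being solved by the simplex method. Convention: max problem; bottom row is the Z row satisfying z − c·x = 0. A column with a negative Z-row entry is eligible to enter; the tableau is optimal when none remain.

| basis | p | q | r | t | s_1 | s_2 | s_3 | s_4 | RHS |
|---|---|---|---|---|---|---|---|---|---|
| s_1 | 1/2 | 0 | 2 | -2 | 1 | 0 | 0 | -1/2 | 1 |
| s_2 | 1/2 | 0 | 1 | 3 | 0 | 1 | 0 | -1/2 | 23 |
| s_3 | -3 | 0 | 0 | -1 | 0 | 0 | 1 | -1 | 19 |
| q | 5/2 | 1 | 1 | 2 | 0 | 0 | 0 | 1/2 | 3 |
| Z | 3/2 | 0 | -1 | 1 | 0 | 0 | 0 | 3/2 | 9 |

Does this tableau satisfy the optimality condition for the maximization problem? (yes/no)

The Z-row has a negative entry -1 in column r, so it is not optimal.

no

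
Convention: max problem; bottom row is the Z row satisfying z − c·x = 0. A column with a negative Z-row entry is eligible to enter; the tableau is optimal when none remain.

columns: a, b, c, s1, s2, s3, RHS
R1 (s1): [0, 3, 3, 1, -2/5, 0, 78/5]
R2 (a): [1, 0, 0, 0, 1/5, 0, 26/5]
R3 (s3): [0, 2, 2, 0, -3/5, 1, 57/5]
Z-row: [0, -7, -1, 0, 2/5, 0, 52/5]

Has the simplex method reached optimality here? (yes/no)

no

The Z-row has a negative entry -7 in column b, so it is not optimal.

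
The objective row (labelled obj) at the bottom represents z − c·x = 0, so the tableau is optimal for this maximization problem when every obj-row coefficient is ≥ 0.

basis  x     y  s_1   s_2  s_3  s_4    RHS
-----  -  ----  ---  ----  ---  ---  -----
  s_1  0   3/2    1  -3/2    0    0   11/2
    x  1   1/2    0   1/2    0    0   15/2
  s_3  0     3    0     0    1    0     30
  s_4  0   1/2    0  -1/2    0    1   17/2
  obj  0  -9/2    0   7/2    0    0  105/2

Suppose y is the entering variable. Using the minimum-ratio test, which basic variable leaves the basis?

s_1

Column y entries and ratios — s_1: (11/2)/(3/2) = 11/3; x: (15/2)/(1/2) = 15; s_3: 30/3 = 10; s_4: (17/2)/(1/2) = 17.
Smallest ratio is 11/3 in the row of s_1, so s_1 leaves.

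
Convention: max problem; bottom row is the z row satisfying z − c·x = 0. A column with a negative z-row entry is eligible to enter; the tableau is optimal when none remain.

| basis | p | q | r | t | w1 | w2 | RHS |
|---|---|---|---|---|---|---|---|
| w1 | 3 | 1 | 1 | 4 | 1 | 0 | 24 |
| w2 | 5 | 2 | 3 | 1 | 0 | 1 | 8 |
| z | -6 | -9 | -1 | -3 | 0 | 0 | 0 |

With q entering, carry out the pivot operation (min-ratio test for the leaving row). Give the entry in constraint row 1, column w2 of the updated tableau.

-1/2

Ratio test on column q — row 1: 24/1 = 24; row 2: 8/2 = 4. Minimum is 4 at row 2 (w2 leaves); pivot element 2.
Divide row 2 by 2; eliminate column q from the other rows.
Row 1 update in column w2: 0 − 1·(1/2) = -1/2.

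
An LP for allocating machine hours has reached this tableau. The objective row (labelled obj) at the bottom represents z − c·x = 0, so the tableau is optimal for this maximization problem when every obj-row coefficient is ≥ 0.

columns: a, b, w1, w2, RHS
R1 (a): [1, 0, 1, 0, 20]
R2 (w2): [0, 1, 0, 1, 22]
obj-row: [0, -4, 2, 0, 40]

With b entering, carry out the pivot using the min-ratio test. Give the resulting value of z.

128

Ratio test on column b — row 1: entry 0 ≤ 0; row 2: 22/1 = 22. Minimum is 22 at row 2 (w2 leaves); pivot element 1.
Pivot on row 2; the obj-row RHS becomes 40 − (-4)·22 = 128.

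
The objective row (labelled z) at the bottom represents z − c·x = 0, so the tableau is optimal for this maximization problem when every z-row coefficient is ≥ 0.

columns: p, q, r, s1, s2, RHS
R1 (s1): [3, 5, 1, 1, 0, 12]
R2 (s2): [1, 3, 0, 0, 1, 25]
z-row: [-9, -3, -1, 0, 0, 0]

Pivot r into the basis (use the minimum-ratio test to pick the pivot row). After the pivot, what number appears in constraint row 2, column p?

1

Ratio test on column r — row 1: 12/1 = 12; row 2: entry 0 ≤ 0. Minimum is 12 at row 1 (s1 leaves); pivot element 1.
Divide row 1 by 1; eliminate column r from the other rows.
Row 2 update in column p: 1 − 0·3 = 1.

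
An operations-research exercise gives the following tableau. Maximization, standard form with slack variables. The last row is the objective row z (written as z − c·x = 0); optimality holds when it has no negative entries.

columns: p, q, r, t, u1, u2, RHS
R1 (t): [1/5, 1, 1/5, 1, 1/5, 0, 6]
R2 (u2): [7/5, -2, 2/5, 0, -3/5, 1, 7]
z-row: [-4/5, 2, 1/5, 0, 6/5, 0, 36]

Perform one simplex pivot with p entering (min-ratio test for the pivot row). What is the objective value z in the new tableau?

Ratio test on column p — row 1: 6/(1/5) = 30; row 2: 7/(7/5) = 5. Minimum is 5 at row 2 (u2 leaves); pivot element 7/5.
Pivot on row 2; the z-row RHS becomes 36 − (-4/5)·5 = 40.

40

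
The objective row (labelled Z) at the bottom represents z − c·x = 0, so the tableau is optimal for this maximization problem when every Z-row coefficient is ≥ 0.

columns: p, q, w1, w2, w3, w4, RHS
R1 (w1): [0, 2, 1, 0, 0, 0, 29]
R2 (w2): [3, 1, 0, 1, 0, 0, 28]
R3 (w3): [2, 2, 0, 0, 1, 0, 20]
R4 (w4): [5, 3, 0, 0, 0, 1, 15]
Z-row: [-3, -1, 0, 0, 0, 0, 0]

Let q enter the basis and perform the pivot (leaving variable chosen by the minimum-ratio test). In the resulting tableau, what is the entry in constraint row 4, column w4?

Ratio test on column q — row 1: 29/2 = 29/2; row 2: 28/1 = 28; row 3: 20/2 = 10; row 4: 15/3 = 5. Minimum is 5 at row 4 (w4 leaves); pivot element 3.
Divide row 4 by 3; eliminate column q from the other rows.
In the new row 4, the w4 entry is the old entry divided by the pivot: 1/3 = 1/3.

1/3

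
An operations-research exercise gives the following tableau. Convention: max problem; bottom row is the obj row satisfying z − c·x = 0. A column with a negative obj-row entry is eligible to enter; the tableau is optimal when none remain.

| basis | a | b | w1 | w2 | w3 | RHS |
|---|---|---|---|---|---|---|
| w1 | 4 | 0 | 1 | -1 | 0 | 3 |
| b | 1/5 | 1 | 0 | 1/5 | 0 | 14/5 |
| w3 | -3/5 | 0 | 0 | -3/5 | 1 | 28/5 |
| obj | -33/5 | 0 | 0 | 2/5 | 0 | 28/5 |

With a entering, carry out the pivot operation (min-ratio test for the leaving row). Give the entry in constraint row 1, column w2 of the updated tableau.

Ratio test on column a — row 1: 3/4 = 3/4; row 2: (14/5)/(1/5) = 14; row 3: entry -3/5 ≤ 0. Minimum is 3/4 at row 1 (w1 leaves); pivot element 4.
Divide row 1 by 4; eliminate column a from the other rows.
In the new row 1, the w2 entry is the old entry divided by the pivot: (-1)/4 = -1/4.

-1/4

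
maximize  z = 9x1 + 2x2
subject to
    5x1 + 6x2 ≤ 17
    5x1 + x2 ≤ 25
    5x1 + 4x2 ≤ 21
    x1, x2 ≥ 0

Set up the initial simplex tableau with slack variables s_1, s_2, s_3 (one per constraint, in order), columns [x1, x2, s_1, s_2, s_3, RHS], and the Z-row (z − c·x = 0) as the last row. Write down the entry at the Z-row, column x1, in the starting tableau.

-9

The Z-row carries the negated objective coefficients: the x1 entry is -9.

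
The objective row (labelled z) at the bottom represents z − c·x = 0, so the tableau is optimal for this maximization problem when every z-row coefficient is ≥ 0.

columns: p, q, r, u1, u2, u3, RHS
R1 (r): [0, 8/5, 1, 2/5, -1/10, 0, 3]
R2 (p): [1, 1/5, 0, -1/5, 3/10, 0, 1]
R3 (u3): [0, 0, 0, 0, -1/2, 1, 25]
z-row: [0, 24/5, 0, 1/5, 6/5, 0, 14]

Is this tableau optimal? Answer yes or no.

yes

Every z-row coefficient is ≥ 0, so the tableau is optimal.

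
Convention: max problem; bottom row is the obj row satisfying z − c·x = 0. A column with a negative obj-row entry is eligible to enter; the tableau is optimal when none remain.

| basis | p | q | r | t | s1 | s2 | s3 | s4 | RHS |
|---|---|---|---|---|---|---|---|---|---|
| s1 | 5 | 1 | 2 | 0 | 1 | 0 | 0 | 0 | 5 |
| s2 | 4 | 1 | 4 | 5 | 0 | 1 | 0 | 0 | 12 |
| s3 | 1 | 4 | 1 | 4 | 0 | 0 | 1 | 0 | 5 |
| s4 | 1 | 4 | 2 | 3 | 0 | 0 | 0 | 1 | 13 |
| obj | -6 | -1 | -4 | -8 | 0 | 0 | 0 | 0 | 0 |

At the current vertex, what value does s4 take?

13

s4 is basic (row 4); its value is the RHS of that row, 13.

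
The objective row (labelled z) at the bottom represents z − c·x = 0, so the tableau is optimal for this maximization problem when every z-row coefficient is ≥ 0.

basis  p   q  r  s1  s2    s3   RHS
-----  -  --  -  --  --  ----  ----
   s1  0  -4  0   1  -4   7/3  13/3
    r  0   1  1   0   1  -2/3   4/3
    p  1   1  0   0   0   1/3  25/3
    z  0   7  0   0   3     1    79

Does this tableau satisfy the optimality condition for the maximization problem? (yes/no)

Every z-row coefficient is ≥ 0, so the tableau is optimal.

yes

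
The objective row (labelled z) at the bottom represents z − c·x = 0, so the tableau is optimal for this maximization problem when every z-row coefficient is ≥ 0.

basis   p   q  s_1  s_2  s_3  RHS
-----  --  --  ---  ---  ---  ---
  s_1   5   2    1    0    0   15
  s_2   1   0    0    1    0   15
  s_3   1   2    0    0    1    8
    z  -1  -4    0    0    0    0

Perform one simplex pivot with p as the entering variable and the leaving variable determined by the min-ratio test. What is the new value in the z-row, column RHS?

Ratio test on column p — row 1: 15/5 = 3; row 2: 15/1 = 15; row 3: 8/1 = 8. Minimum is 3 at row 1 (s_1 leaves); pivot element 5.
Divide row 1 by 5; eliminate column p from the other rows.
z-row update in column RHS: 0 − (-1)·3 = 3.

3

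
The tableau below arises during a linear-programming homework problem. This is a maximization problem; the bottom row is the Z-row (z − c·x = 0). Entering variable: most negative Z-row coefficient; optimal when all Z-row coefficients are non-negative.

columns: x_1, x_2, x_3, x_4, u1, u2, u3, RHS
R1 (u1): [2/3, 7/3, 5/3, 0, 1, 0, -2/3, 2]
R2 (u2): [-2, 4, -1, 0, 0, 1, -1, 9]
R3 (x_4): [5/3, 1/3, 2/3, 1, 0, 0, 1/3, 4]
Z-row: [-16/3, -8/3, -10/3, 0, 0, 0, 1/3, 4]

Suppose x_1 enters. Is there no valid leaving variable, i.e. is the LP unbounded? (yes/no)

no

Column x_1 has positive entries in row(s) 1, 3, so the ratio test bounds it — not unbounded.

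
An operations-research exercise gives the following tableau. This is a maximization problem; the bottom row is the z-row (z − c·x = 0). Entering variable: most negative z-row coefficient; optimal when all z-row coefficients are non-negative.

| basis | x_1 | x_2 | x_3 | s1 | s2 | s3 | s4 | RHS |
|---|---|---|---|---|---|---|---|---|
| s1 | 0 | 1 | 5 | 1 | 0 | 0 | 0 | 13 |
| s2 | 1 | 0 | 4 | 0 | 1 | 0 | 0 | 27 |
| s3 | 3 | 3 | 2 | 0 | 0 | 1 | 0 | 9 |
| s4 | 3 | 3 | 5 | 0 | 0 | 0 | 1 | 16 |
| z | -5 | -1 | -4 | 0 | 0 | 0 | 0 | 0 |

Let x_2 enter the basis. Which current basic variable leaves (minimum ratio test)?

Column x_2 entries and ratios — s1: 13/1 = 13; s2: 0 ≤ 0, skip; s3: 9/3 = 3; s4: 16/3 = 16/3.
Smallest ratio is 3 in the row of s3, so s3 leaves.

s3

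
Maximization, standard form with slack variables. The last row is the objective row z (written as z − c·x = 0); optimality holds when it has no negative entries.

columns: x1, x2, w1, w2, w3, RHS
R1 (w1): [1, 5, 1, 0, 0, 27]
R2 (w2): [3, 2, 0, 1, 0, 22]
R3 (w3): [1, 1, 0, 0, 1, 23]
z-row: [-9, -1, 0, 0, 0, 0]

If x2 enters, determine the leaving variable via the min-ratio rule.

Column x2 entries and ratios — w1: 27/5 = 27/5; w2: 22/2 = 11; w3: 23/1 = 23.
Smallest ratio is 27/5 in the row of w1, so w1 leaves.

w1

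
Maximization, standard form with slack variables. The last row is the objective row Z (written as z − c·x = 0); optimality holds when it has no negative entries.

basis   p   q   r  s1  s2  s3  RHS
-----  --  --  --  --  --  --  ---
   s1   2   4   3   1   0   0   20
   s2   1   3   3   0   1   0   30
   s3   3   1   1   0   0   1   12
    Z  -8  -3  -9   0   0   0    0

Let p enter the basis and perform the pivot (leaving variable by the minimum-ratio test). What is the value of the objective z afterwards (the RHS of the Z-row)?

32

Ratio test on column p — row 1: 20/2 = 10; row 2: 30/1 = 30; row 3: 12/3 = 4. Minimum is 4 at row 3 (s3 leaves); pivot element 3.
Pivot on row 3; the Z-row RHS becomes 0 − (-8)·4 = 32.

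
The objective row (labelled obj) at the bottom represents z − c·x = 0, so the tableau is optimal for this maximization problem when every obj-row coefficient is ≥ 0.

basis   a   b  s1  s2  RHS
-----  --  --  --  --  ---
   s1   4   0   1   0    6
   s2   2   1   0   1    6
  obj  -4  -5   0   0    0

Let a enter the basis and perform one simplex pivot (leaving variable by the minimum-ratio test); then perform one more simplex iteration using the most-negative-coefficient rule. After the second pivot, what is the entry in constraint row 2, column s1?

-1/2

Ratio test on column a — row 1: 6/4 = 3/2; row 2: 6/2 = 3. Minimum is 3/2 at row 1 (s1 leaves); pivot element 4.
Divide row 1 by 4; eliminate column a from the other rows.
Second iteration: most negative obj-row entry is -5 in column b, so b enters.
Ratio test on column b — row 1: entry 0 ≤ 0; row 2: 3/1 = 3. Minimum is 3 at row 2 (s2 leaves); pivot element 1.
Divide row 2 by 1; eliminate column b from the other rows.
After both pivots, the entry at constraint row 2, column s1 is -1/2.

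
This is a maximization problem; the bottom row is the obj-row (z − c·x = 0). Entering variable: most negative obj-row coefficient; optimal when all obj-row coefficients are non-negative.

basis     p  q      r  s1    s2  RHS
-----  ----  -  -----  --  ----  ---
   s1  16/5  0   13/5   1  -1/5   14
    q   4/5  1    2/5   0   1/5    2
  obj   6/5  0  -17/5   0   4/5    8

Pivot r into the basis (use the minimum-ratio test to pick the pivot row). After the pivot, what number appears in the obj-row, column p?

8

Ratio test on column r — row 1: 14/(13/5) = 70/13; row 2: 2/(2/5) = 5. Minimum is 5 at row 2 (q leaves); pivot element 2/5.
Divide row 2 by 2/5; eliminate column r from the other rows.
obj-row update in column p: 6/5 − (-17/5)·2 = 8.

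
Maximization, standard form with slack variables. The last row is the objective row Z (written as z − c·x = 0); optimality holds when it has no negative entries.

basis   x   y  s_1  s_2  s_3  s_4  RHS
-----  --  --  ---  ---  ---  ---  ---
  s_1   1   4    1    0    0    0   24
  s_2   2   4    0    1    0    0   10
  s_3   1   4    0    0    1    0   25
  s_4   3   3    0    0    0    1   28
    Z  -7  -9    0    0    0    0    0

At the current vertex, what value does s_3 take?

25

s_3 is basic (row 3); its value is the RHS of that row, 25.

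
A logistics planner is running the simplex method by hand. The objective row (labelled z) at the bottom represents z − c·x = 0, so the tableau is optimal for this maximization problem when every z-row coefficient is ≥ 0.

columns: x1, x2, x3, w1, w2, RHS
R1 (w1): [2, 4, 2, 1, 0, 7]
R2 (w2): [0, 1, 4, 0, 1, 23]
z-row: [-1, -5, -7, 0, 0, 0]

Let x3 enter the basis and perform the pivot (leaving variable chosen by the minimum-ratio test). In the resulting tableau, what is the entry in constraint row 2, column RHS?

Ratio test on column x3 — row 1: 7/2 = 7/2; row 2: 23/4 = 23/4. Minimum is 7/2 at row 1 (w1 leaves); pivot element 2.
Divide row 1 by 2; eliminate column x3 from the other rows.
Row 2 update in column RHS: 23 − 4·(7/2) = 9.

9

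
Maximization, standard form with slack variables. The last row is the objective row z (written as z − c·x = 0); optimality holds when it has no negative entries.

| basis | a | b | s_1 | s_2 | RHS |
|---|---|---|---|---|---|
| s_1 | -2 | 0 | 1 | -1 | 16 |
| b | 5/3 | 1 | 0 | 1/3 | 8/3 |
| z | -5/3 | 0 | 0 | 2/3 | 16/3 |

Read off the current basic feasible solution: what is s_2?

s_2 is not in the basis, so in the current basic feasible solution s_2 = 0.

0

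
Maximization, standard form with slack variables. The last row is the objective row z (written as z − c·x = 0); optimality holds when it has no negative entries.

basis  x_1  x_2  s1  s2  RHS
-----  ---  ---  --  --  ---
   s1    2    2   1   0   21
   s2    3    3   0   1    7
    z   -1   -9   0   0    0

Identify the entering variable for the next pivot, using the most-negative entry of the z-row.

x_2

Negative z-row entries: x_1: -1, x_2: -9.
The most negative is -9 in column x_2, so x_2 enters.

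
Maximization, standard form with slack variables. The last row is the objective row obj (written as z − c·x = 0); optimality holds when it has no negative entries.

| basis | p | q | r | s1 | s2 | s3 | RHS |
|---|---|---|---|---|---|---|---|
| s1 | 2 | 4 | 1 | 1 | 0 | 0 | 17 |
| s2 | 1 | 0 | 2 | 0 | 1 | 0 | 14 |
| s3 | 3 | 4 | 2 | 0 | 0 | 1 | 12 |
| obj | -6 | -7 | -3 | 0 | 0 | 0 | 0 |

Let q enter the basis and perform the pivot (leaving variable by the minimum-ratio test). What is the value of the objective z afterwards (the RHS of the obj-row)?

Ratio test on column q — row 1: 17/4 = 17/4; row 2: entry 0 ≤ 0; row 3: 12/4 = 3. Minimum is 3 at row 3 (s3 leaves); pivot element 4.
Pivot on row 3; the obj-row RHS becomes 0 − (-7)·3 = 21.

21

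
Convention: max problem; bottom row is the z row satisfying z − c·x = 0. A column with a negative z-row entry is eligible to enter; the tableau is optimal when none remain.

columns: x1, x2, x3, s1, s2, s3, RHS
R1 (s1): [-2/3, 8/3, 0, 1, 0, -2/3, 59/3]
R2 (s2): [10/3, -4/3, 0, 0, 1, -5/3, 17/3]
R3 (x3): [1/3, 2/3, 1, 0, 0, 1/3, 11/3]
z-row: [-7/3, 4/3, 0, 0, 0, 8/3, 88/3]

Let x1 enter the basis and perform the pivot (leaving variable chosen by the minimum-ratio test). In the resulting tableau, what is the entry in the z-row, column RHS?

333/10

Ratio test on column x1 — row 1: entry -2/3 ≤ 0; row 2: (17/3)/(10/3) = 17/10; row 3: (11/3)/(1/3) = 11. Minimum is 17/10 at row 2 (s2 leaves); pivot element 10/3.
Divide row 2 by 10/3; eliminate column x1 from the other rows.
z-row update in column RHS: 88/3 − (-7/3)·(17/10) = 333/10.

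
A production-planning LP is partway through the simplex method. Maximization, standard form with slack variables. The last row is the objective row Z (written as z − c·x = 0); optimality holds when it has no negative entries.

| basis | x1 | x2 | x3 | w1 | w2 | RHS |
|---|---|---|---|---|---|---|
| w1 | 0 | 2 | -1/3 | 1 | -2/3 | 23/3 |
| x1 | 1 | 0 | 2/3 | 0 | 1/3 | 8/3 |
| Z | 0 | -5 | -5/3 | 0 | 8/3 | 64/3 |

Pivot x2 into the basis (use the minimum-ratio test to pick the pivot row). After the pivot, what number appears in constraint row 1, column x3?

Ratio test on column x2 — row 1: (23/3)/2 = 23/6; row 2: entry 0 ≤ 0. Minimum is 23/6 at row 1 (w1 leaves); pivot element 2.
Divide row 1 by 2; eliminate column x2 from the other rows.
In the new row 1, the x3 entry is the old entry divided by the pivot: (-1/3)/2 = -1/6.

-1/6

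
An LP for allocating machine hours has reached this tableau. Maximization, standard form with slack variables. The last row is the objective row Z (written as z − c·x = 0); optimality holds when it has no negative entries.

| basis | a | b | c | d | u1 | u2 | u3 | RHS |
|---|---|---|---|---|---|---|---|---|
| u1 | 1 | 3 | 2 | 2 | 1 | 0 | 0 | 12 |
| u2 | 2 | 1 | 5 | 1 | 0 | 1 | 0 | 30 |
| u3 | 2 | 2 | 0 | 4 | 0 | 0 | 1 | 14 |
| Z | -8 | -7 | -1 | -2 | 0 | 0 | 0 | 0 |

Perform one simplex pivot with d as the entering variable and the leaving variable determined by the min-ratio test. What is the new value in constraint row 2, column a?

Ratio test on column d — row 1: 12/2 = 6; row 2: 30/1 = 30; row 3: 14/4 = 7/2. Minimum is 7/2 at row 3 (u3 leaves); pivot element 4.
Divide row 3 by 4; eliminate column d from the other rows.
Row 2 update in column a: 2 − 1·(1/2) = 3/2.

3/2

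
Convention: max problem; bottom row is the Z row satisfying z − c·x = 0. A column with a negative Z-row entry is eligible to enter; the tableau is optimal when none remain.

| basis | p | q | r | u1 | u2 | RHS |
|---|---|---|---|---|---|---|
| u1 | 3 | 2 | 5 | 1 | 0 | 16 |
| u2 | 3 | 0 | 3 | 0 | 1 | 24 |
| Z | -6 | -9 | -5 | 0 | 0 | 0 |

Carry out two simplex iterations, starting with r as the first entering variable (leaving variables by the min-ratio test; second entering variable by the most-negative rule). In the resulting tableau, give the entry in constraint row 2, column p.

Ratio test on column r — row 1: 16/5 = 16/5; row 2: 24/3 = 8. Minimum is 16/5 at row 1 (u1 leaves); pivot element 5.
Divide row 1 by 5; eliminate column r from the other rows.
Second iteration: most negative Z-row entry is -7 in column q, so q enters.
Ratio test on column q — row 1: (16/5)/(2/5) = 8; row 2: entry -6/5 ≤ 0. Minimum is 8 at row 1 (r leaves); pivot element 2/5.
Divide row 1 by 2/5; eliminate column q from the other rows.
After both pivots, the entry at constraint row 2, column p is 3.

3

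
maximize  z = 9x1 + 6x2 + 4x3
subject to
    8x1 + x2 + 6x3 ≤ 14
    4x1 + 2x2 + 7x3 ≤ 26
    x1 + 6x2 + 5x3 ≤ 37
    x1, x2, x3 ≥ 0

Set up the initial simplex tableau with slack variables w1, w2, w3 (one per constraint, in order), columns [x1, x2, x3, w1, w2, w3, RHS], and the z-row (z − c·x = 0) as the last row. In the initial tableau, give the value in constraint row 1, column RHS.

14

The RHS of constraint 1 is b_1 = 14.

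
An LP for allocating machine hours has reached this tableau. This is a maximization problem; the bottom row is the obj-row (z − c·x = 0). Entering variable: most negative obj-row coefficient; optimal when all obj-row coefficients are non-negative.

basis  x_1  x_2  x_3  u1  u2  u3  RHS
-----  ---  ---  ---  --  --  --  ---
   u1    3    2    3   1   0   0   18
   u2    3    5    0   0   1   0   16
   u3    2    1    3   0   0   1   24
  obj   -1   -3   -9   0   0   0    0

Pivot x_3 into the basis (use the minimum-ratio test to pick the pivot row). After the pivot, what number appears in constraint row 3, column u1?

-1

Ratio test on column x_3 — row 1: 18/3 = 6; row 2: entry 0 ≤ 0; row 3: 24/3 = 8. Minimum is 6 at row 1 (u1 leaves); pivot element 3.
Divide row 1 by 3; eliminate column x_3 from the other rows.
Row 3 update in column u1: 0 − 3·(1/3) = -1.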